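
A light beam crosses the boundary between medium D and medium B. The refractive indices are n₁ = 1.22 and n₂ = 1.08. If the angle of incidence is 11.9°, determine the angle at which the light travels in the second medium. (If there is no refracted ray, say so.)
sin θ₂ = (n₁/n₂)·sin θ₁ = 0.2329 → θ₂ = 13.47°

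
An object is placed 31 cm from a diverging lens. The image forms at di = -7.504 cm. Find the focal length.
1/f = 1/do + 1/di → f = -9.901 cm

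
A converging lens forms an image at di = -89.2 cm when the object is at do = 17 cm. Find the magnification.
M = −di/do = 5.247 (upright image)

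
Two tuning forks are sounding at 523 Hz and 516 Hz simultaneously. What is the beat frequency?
7 Hz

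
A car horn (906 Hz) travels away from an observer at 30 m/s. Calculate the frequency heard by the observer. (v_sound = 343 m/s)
f_obs = f·v/(v + v_s) = 833.1 Hz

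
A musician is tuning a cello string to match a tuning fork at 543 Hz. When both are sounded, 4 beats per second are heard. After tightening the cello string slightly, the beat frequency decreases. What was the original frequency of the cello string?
539 Hz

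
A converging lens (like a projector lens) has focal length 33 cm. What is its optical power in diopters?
P = 1/f = 3.03 D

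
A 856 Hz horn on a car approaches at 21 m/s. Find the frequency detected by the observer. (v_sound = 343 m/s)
f_obs = f·v/(v − v_s) = 911.8 Hz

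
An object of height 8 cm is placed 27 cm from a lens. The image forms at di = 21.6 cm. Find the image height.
hi = (-di/do) × ho = -6.4 cm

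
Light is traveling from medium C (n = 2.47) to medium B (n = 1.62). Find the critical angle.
θc = arcsin(n₂/n₁) = 40.99°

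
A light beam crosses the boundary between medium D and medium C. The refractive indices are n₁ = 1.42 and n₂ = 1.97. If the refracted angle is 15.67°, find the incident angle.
sin θ₁ = (n₂/n₁)·sin θ₂ → θ₁ = 22.01°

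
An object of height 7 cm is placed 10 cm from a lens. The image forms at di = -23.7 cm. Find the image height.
hi = (-di/do) × ho = 16.59 cm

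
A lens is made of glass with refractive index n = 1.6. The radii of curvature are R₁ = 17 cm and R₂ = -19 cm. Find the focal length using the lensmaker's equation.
1/f = (n − 1)(1/R₁ − 1/R₂) → f = 14.95 cm (converging lens)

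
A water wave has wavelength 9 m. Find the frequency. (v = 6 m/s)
f = v/λ = 0.6667 Hz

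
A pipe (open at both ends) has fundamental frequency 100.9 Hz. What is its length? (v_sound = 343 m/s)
L = v/(2f₁) = 1.7 m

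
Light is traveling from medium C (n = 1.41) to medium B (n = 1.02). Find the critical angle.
θc = arcsin(n₂/n₁) = 46.34°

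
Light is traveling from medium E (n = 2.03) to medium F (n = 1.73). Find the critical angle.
θc = arcsin(n₂/n₁) = 58.45°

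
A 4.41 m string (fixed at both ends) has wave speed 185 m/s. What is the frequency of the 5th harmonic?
fₙ = nv/(2L) = 104.9 Hz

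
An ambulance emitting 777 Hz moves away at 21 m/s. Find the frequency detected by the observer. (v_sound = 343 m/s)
f_obs = f·v/(v + v_s) = 732.2 Hz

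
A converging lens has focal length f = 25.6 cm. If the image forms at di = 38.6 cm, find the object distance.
1/do = 1/f − 1/di → do = 76.01 cm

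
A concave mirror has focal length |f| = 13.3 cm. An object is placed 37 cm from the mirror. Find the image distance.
f = +13.3 cm (concave); 1/di = 1/f − 1/do → di = 20.76 cm (real image, in front of mirror)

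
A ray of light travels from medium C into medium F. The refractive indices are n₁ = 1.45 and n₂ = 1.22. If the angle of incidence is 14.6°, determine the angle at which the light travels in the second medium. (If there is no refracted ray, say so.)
sin θ₂ = (n₁/n₂)·sin θ₁ = 0.2996 → θ₂ = 17.43°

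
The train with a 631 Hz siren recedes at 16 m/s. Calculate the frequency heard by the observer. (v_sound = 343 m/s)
f_obs = f·v/(v + v_s) = 602.9 Hz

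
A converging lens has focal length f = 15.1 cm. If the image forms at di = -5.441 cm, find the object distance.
1/do = 1/f − 1/di → do = 4 cm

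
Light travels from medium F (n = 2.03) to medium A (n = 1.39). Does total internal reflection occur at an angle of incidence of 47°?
θc = arcsin(n₂/n₁) = 43.21°; 47° > θc, so yes — total internal reflection.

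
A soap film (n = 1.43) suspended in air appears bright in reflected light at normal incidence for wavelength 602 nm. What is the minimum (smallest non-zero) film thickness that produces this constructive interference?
2nt = (m − ½)λ with m = 1 → t = (m − ½)λ/(2n) = 105.2 nm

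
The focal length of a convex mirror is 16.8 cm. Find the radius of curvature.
R = 2|f| = 33.6 cm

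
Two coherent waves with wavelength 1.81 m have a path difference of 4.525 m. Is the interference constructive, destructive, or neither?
destructive — path difference = 2.5λ, an odd multiple of λ/2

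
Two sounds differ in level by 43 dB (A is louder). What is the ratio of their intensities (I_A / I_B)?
I_A/I_B = 10^(Δβ/10) = 19950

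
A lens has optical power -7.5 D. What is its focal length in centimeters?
f = 1/P = -13.33 cm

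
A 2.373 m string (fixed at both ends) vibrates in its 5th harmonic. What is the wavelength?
λₙ = 2L/n = 0.9492 m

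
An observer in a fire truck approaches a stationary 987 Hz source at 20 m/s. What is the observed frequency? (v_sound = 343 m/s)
f_obs = f·(v + v_o)/v = 1045 Hz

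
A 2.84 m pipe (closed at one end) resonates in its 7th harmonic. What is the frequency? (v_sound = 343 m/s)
fₙ = nv/(4L) = 211.4 Hz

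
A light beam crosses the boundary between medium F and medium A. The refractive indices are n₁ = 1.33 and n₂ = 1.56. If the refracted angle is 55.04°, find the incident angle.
sin θ₁ = (n₂/n₁)·sin θ₂ → θ₁ = 74°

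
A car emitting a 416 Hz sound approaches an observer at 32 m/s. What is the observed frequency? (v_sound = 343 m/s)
f_obs = f·v/(v − v_s) = 458.8 Hz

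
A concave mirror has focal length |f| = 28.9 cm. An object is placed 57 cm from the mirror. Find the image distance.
f = +28.9 cm (concave); 1/di = 1/f − 1/do → di = 58.62 cm (real image, in front of mirror)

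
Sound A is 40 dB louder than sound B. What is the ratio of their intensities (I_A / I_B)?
I_A/I_B = 10^(Δβ/10) = 10000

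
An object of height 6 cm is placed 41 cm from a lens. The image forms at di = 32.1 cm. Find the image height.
hi = (-di/do) × ho = -4.698 cm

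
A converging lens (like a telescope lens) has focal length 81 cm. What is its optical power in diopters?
P = 1/f = 1.235 D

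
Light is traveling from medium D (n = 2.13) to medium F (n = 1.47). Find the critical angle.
θc = arcsin(n₂/n₁) = 43.64°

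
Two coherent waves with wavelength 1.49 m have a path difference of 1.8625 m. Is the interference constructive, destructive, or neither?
neither (partial) — path difference = 1.25λ, neither a whole number of wavelengths nor an odd multiple of λ/2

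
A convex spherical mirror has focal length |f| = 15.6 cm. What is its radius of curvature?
R = 2|f| = 31.2 cm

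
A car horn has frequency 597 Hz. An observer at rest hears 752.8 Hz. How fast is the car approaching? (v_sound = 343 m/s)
v_s = v·(1 − f/f_obs) = 70.99 m/s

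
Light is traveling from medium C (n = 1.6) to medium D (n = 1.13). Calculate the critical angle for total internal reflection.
θc = arcsin(n₂/n₁) = 44.93°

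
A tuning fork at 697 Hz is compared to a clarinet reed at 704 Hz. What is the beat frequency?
7 Hz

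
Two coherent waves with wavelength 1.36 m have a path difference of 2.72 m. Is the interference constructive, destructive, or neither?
constructive — path difference = 2λ, a whole number of wavelengths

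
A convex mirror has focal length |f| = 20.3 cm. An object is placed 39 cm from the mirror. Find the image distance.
f = −20.3 cm (convex); 1/di = 1/f − 1/do → di = -13.35 cm (virtual image, behind mirror)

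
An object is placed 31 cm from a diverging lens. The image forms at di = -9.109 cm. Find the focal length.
1/f = 1/do + 1/di → f = -12.9 cm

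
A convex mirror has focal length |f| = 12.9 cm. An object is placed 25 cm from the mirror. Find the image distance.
f = −12.9 cm (convex); 1/di = 1/f − 1/do → di = -8.509 cm (virtual image, behind mirror)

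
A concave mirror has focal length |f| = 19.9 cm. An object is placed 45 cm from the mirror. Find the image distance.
f = +19.9 cm (concave); 1/di = 1/f − 1/do → di = 35.68 cm (real image, in front of mirror)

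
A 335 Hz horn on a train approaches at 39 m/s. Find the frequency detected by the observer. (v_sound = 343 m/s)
f_obs = f·v/(v − v_s) = 378 Hz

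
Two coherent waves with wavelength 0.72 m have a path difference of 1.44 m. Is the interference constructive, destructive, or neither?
constructive — path difference = 2λ, a whole number of wavelengths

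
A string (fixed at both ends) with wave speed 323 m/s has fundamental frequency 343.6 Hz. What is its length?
L = v/(2f₁) = 0.47 m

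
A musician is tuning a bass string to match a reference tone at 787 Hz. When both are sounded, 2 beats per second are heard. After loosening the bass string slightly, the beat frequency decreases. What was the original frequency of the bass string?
789 Hz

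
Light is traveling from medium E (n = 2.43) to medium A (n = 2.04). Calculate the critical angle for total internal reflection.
θc = arcsin(n₂/n₁) = 57.09°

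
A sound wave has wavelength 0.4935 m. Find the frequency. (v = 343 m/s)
f = v/λ = 695 Hz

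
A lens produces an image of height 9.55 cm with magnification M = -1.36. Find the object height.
ho = |hi|/|M| = 7.022 cm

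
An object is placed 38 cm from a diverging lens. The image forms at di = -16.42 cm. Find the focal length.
1/f = 1/do + 1/di → f = -28.91 cm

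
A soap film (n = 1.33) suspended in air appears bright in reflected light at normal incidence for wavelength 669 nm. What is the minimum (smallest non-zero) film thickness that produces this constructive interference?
2nt = (m − ½)λ with m = 1 → t = (m − ½)λ/(2n) = 125.8 nm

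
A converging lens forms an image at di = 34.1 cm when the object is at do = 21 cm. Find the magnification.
M = −di/do = -1.624 (inverted image)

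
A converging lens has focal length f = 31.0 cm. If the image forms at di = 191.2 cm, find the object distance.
1/do = 1/f − 1/di → do = 37 cm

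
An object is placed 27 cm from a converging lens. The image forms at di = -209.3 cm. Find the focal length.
1/f = 1/do + 1/di → f = 31 cm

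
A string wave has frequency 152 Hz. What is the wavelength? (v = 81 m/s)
λ = v/f = 0.5329 m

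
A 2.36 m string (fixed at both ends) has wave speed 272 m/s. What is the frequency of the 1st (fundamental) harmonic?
fₙ = nv/(2L) = 57.63 Hz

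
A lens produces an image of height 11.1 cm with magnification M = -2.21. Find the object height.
ho = |hi|/|M| = 5.023 cm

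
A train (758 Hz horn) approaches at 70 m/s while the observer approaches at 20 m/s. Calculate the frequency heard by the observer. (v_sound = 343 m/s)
f_obs = f·(v + v_o)/(v − v_s) = 1008 Hz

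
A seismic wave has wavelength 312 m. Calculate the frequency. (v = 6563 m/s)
f = v/λ = 21.04 Hz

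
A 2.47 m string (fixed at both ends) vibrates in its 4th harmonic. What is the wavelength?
λₙ = 2L/n = 1.235 m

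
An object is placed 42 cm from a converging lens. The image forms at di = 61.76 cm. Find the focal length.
1/f = 1/do + 1/di → f = 25 cm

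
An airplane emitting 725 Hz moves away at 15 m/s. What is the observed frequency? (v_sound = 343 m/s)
f_obs = f·v/(v + v_s) = 694.6 Hz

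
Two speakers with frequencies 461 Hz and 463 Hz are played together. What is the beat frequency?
2 Hz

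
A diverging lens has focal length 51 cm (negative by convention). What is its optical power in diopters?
P = 1/f = -1.961 D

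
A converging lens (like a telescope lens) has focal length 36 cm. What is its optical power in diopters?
P = 1/f = 2.778 D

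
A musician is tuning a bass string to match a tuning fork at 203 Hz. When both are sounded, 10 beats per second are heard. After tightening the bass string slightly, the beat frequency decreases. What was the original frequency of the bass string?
193 Hz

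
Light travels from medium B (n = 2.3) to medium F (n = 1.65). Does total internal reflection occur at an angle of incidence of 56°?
θc = arcsin(n₂/n₁) = 45.84°; 56° > θc, so yes — total internal reflection.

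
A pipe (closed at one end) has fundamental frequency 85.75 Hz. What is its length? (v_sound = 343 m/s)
L = v/(4f₁) = 1 m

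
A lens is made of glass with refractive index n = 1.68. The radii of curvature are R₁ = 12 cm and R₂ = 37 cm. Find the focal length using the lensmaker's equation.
1/f = (n − 1)(1/R₁ − 1/R₂) → f = 26.12 cm (converging lens)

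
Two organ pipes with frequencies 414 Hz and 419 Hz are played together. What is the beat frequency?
5 Hz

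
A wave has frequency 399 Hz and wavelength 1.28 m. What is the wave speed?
v = fλ = 510.7 m/s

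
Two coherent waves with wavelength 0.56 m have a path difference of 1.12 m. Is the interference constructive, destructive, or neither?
constructive — path difference = 2λ, a whole number of wavelengths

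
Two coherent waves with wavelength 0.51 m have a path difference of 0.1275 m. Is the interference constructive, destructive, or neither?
neither (partial) — path difference = 0.25λ, neither a whole number of wavelengths nor an odd multiple of λ/2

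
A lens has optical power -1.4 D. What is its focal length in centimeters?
f = 1/P = -71.43 cm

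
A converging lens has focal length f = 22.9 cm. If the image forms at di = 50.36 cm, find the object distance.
1/do = 1/f − 1/di → do = 42 cm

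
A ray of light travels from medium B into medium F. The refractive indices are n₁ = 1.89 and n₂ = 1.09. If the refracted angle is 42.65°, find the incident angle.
sin θ₁ = (n₂/n₁)·sin θ₂ → θ₁ = 23°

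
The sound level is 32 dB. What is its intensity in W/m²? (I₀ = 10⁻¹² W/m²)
I = I₀·10^(β/10) = 1.58 × 10⁻⁹ W/m²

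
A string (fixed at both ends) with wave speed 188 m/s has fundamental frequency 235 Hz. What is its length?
L = v/(2f₁) = 0.4 m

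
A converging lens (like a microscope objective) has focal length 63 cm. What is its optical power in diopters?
P = 1/f = 1.587 D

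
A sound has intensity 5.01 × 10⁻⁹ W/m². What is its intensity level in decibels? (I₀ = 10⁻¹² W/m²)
β = 10·log₁₀(I/I₀) = 37 dB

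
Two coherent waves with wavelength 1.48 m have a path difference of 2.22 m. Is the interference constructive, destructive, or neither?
destructive — path difference = 1.5λ, an odd multiple of λ/2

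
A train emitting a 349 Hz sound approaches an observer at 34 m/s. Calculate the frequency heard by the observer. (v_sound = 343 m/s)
f_obs = f·v/(v − v_s) = 387.4 Hz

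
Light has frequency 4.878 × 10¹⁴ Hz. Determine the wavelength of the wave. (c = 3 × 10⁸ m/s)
λ = c/f = 615 nm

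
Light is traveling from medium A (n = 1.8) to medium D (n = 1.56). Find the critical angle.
θc = arcsin(n₂/n₁) = 60.07°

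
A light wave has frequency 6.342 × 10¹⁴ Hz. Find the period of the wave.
T = 1/f = 1.577 × 10⁻¹⁵ s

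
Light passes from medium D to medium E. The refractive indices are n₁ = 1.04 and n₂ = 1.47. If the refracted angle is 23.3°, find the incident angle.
sin θ₁ = (n₂/n₁)·sin θ₂ → θ₁ = 33.99°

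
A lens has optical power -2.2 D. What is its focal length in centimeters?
f = 1/P = -45.45 cm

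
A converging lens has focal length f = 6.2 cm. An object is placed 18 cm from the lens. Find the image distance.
1/di = 1/f − 1/do → di = 9.458 cm (real image)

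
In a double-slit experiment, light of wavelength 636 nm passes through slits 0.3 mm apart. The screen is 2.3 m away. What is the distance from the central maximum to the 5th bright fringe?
y = mλL/d = 24.38 mm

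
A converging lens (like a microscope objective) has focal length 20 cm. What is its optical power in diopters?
P = 1/f = 5 D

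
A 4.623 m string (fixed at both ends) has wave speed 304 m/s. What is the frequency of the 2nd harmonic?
fₙ = nv/(2L) = 65.76 Hz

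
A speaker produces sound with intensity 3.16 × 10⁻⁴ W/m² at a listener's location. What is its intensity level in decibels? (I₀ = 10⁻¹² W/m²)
β = 10·log₁₀(I/I₀) = 85 dB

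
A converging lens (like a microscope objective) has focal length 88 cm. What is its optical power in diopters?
P = 1/f = 1.136 D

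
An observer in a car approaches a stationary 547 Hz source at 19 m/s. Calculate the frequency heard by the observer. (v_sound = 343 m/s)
f_obs = f·(v + v_o)/v = 577.3 Hz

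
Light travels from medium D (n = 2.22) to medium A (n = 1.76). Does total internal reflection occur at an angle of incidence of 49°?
θc = arcsin(n₂/n₁) = 52.45°; 49° < θc, so no — the ray refracts.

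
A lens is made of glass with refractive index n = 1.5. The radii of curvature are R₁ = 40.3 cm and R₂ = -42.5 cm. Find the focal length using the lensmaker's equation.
1/f = (n − 1)(1/R₁ − 1/R₂) → f = 41.37 cm (converging lens)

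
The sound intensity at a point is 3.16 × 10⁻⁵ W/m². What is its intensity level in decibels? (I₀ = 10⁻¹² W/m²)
β = 10·log₁₀(I/I₀) = 75 dB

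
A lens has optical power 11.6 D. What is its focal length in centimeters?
f = 1/P = 8.621 cm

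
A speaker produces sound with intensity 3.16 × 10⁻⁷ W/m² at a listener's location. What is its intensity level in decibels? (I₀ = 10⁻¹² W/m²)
β = 10·log₁₀(I/I₀) = 55 dB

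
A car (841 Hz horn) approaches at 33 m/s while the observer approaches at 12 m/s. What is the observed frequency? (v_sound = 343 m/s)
f_obs = f·(v + v_o)/(v − v_s) = 963.1 Hz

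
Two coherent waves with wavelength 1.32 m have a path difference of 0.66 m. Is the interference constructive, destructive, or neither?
destructive — path difference = 0.5λ, an odd multiple of λ/2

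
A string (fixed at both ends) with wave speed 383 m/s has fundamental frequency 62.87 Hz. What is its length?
L = v/(2f₁) = 3.046 m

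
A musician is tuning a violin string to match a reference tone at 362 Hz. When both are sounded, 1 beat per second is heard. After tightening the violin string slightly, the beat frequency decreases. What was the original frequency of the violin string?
361 Hz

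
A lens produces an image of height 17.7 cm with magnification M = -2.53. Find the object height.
ho = |hi|/|M| = 6.996 cm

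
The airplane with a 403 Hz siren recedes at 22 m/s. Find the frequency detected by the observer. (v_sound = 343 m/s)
f_obs = f·v/(v + v_s) = 378.7 Hz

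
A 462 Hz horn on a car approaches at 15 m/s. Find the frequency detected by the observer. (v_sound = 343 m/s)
f_obs = f·v/(v − v_s) = 483.1 Hz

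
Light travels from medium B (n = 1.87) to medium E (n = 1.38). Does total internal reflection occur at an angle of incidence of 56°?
θc = arcsin(n₂/n₁) = 47.56°; 56° > θc, so yes — total internal reflection.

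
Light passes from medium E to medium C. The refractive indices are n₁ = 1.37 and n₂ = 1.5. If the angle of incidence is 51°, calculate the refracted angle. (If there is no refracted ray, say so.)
sin θ₂ = (n₁/n₂)·sin θ₁ = 0.7098 → θ₂ = 45.22°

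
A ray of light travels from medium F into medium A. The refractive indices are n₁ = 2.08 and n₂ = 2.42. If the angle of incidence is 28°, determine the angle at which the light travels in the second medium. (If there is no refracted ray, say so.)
sin θ₂ = (n₁/n₂)·sin θ₁ = 0.4035 → θ₂ = 23.8°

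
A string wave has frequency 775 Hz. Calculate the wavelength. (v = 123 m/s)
λ = v/f = 0.1587 m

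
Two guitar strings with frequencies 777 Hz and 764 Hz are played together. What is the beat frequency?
13 Hz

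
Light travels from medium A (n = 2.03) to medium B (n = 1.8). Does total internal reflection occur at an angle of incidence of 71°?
θc = arcsin(n₂/n₁) = 62.46°; 71° > θc, so yes — total internal reflection.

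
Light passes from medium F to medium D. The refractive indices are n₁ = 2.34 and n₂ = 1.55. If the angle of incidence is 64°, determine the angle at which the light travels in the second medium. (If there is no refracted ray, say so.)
sin θ₂ = (n₁/n₂)·sin θ₁ = 1.357 > 1, so there is no refracted ray — the light undergoes total internal reflection.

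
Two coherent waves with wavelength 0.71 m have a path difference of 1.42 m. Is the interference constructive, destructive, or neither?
constructive — path difference = 2λ, a whole number of wavelengths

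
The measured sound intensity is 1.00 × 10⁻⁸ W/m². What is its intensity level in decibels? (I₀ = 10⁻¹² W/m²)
β = 10·log₁₀(I/I₀) = 40 dB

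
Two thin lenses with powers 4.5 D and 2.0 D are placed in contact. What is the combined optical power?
P_total = P₁ + P₂ = 6.5 D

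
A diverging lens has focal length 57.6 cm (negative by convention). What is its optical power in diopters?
P = 1/f = -1.736 D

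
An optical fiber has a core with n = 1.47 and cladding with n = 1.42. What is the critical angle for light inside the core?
θc = arcsin(n_cladding/n_core) = 75.01°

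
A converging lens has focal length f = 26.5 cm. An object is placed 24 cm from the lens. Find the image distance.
1/di = 1/f − 1/do → di = -254.4 cm (virtual image)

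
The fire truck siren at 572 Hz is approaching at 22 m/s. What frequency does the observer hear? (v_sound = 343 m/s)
f_obs = f·v/(v − v_s) = 611.2 Hz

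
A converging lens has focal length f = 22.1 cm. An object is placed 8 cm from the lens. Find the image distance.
1/di = 1/f − 1/do → di = -12.54 cm (virtual image)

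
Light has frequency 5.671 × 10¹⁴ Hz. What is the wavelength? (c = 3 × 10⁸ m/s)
λ = c/f = 529 nm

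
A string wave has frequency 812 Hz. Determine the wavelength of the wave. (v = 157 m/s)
λ = v/f = 0.1933 m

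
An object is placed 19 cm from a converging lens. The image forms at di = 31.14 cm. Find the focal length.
1/f = 1/do + 1/di → f = 11.8 cm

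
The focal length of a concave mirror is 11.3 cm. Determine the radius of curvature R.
R = 2|f| = 22.6 cm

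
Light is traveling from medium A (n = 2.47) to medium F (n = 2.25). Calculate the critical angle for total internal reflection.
θc = arcsin(n₂/n₁) = 65.63°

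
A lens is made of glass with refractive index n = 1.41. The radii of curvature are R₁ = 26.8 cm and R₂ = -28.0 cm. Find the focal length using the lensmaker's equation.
1/f = (n − 1)(1/R₁ − 1/R₂) → f = 33.4 cm (converging lens)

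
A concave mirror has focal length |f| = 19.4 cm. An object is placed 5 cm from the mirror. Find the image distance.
f = +19.4 cm (concave); 1/di = 1/f − 1/do → di = -6.736 cm (virtual image, behind mirror)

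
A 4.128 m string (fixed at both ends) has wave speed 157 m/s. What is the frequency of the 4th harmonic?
fₙ = nv/(2L) = 76.07 Hz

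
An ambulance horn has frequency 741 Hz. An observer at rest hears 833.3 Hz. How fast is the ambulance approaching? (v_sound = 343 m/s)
v_s = v·(1 − f/f_obs) = 37.99 m/s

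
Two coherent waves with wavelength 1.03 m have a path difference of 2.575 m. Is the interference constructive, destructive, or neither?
destructive — path difference = 2.5λ, an odd multiple of λ/2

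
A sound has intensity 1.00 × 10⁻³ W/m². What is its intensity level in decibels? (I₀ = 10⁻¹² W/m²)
β = 10·log₁₀(I/I₀) = 90 dB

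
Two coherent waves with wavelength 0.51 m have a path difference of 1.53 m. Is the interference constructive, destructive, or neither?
constructive — path difference = 3λ, a whole number of wavelengths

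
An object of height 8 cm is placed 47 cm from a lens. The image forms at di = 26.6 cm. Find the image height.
hi = (-di/do) × ho = -4.528 cm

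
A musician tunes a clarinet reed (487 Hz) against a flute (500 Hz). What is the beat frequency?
13 Hz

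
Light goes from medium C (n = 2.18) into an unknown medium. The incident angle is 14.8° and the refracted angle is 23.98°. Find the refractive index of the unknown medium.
n₂ = n₁·sin θ₁ / sin θ₂ = 1.37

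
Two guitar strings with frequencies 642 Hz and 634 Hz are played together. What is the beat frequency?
8 Hz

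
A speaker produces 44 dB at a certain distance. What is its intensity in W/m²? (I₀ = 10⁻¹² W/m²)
I = I₀·10^(β/10) = 2.51 × 10⁻⁸ W/m²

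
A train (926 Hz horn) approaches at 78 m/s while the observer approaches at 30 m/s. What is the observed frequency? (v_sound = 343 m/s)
f_obs = f·(v + v_o)/(v − v_s) = 1303 Hz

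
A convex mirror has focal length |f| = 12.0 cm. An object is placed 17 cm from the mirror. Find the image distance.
f = −12.0 cm (convex); 1/di = 1/f − 1/do → di = -7.034 cm (virtual image, behind mirror)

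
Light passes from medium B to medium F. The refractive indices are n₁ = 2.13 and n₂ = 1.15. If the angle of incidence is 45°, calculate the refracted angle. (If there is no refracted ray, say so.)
sin θ₂ = (n₁/n₂)·sin θ₁ = 1.31 > 1, so there is no refracted ray — the light undergoes total internal reflection.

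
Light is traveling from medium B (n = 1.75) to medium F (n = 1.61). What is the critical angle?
θc = arcsin(n₂/n₁) = 66.93°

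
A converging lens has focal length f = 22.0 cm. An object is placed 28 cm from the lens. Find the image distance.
1/di = 1/f − 1/do → di = 102.7 cm (real image)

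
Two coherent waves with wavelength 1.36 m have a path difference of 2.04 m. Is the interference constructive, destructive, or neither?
destructive — path difference = 1.5λ, an odd multiple of λ/2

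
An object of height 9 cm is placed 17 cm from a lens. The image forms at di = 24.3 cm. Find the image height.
hi = (-di/do) × ho = -12.86 cm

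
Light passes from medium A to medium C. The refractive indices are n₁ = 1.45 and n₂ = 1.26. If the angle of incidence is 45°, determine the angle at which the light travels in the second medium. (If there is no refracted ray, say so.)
sin θ₂ = (n₁/n₂)·sin θ₁ = 0.8137 → θ₂ = 54.46°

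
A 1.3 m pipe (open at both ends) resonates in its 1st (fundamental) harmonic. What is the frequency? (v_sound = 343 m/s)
fₙ = nv/(2L) = 131.9 Hz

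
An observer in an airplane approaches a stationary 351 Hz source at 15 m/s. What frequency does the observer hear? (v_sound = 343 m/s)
f_obs = f·(v + v_o)/v = 366.3 Hz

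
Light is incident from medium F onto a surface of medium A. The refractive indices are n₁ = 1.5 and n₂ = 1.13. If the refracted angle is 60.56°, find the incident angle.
sin θ₁ = (n₂/n₁)·sin θ₂ → θ₁ = 41°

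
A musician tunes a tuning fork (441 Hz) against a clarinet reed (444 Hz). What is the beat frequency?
3 Hz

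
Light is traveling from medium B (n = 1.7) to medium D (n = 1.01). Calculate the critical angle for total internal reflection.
θc = arcsin(n₂/n₁) = 36.45°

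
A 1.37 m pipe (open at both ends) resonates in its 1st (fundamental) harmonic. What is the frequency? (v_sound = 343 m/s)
fₙ = nv/(2L) = 125.2 Hz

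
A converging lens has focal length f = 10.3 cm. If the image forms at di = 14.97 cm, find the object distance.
1/do = 1/f − 1/di → do = 33.02 cm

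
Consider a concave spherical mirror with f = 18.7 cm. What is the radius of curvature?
R = 2|f| = 37.4 cm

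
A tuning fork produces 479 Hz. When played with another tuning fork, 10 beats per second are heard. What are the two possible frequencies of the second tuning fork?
f₂ = 479 ± 10 Hz → 489 Hz or 469 Hz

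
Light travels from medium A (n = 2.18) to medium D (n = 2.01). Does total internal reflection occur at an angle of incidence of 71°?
θc = arcsin(n₂/n₁) = 67.22°; 71° > θc, so yes — total internal reflection.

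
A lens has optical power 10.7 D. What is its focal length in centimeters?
f = 1/P = 9.346 cm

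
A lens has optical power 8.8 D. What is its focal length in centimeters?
f = 1/P = 11.36 cm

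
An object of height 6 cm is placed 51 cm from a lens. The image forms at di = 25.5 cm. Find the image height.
hi = (-di/do) × ho = -3 cm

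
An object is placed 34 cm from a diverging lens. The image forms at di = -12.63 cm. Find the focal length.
1/f = 1/do + 1/di → f = -20.09 cm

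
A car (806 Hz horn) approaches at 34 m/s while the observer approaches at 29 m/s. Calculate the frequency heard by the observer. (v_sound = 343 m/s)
f_obs = f·(v + v_o)/(v − v_s) = 970.3 Hz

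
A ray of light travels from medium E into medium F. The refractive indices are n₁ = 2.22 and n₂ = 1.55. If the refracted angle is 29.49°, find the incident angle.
sin θ₁ = (n₂/n₁)·sin θ₂ → θ₁ = 20.1°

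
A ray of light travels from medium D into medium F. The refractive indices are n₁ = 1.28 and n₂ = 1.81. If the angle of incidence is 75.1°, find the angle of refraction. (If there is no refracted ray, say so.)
sin θ₂ = (n₁/n₂)·sin θ₁ = 0.6834 → θ₂ = 43.11°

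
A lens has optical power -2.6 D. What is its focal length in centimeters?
f = 1/P = -38.46 cm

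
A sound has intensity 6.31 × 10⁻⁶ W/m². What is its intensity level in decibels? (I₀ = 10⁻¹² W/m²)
β = 10·log₁₀(I/I₀) = 68 dB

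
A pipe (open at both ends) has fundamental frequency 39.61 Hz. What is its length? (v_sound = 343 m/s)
L = v/(2f₁) = 4.33 m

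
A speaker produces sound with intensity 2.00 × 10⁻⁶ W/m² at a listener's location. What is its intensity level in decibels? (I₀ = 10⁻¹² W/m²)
β = 10·log₁₀(I/I₀) = 63.01 dB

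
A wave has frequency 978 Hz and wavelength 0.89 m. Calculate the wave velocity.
v = fλ = 870.4 m/s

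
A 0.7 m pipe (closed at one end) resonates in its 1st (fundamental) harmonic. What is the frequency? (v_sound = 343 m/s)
fₙ = nv/(4L) = 122.5 Hz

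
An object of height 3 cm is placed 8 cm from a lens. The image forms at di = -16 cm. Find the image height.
hi = (-di/do) × ho = 6 cm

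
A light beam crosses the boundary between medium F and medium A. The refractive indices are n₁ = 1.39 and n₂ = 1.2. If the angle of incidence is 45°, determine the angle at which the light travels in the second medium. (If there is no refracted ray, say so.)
sin θ₂ = (n₁/n₂)·sin θ₁ = 0.8191 → θ₂ = 54.99°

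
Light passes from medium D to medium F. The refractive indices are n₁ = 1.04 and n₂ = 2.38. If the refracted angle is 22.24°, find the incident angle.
sin θ₁ = (n₂/n₁)·sin θ₂ → θ₁ = 60.01°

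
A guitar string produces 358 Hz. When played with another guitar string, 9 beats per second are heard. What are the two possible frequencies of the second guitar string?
f₂ = 358 ± 9 Hz → 367 Hz or 349 Hz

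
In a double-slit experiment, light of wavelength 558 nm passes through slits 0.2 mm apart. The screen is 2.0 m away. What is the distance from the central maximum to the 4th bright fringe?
y = mλL/d = 22.32 mm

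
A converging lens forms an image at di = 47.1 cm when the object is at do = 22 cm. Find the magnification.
M = −di/do = -2.141 (inverted image)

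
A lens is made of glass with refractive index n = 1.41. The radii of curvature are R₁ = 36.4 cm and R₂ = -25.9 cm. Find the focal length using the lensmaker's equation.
1/f = (n − 1)(1/R₁ − 1/R₂) → f = 36.91 cm (converging lens)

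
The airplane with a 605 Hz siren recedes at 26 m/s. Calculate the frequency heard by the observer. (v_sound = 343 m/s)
f_obs = f·v/(v + v_s) = 562.4 Hz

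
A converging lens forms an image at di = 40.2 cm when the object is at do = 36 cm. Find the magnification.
M = −di/do = -1.117 (inverted image)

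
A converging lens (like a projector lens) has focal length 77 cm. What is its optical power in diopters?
P = 1/f = 1.299 D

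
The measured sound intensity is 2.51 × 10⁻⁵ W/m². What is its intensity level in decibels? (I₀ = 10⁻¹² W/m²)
β = 10·log₁₀(I/I₀) = 74 dB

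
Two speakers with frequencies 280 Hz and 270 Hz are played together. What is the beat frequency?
10 Hz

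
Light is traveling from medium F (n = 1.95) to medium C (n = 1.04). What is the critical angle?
θc = arcsin(n₂/n₁) = 32.23°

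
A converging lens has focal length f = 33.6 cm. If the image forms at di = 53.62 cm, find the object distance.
1/do = 1/f − 1/di → do = 89.99 cm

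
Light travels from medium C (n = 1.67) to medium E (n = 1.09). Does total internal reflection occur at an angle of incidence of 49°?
θc = arcsin(n₂/n₁) = 40.75°; 49° > θc, so yes — total internal reflection.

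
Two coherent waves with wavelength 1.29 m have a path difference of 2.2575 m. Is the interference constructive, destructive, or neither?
neither (partial) — path difference = 1.75λ, neither a whole number of wavelengths nor an odd multiple of λ/2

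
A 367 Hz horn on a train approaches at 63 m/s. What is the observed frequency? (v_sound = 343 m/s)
f_obs = f·v/(v − v_s) = 449.6 Hz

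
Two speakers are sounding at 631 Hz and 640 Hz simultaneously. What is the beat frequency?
9 Hz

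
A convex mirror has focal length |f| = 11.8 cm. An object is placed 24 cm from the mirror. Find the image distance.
f = −11.8 cm (convex); 1/di = 1/f − 1/do → di = -7.911 cm (virtual image, behind mirror)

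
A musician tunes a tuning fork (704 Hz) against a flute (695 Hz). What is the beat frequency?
9 Hz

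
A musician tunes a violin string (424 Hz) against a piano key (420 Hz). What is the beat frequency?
4 Hz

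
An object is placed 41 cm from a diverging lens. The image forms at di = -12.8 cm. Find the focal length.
1/f = 1/do + 1/di → f = -18.61 cm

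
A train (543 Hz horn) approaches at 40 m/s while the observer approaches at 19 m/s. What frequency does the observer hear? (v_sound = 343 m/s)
f_obs = f·(v + v_o)/(v − v_s) = 648.7 Hz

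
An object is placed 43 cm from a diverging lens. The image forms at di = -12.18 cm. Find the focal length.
1/f = 1/do + 1/di → f = -16.99 cm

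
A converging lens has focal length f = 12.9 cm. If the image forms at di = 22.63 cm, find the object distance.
1/do = 1/f − 1/di → do = 30 cm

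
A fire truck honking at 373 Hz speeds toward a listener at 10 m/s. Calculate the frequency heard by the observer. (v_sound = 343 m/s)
f_obs = f·v/(v − v_s) = 384.2 Hz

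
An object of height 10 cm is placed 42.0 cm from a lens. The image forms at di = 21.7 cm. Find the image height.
hi = (-di/do) × ho = -5.167 cm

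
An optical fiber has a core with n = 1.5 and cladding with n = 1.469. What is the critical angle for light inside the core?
θc = arcsin(n_cladding/n_core) = 78.33°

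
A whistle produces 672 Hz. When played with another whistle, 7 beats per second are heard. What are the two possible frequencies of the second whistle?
f₂ = 672 ± 7 Hz → 679 Hz or 665 Hz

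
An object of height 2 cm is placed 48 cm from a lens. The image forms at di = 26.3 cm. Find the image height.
hi = (-di/do) × ho = -1.096 cm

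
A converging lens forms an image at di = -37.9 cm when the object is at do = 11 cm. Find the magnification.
M = −di/do = 3.445 (upright image)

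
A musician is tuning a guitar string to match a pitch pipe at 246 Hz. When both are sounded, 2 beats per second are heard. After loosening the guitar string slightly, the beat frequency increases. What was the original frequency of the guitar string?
244 Hz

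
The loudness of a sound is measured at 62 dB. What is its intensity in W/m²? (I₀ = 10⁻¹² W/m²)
I = I₀·10^(β/10) = 1.58 × 10⁻⁶ W/m²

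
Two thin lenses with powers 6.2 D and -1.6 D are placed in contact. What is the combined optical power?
P_total = P₁ + P₂ = 4.6 D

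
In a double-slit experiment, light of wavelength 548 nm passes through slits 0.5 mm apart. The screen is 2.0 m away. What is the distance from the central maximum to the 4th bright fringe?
y = mλL/d = 8.768 mm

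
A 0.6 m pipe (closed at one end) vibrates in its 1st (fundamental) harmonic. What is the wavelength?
λₙ = 4L/n = 2.4 m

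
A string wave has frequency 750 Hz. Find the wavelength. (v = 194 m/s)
λ = v/f = 0.2587 m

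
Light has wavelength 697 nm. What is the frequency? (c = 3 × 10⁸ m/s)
f = c/λ = 4.304 × 10¹⁴ Hz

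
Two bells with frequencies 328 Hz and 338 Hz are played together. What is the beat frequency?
10 Hz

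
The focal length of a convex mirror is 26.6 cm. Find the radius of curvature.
R = 2|f| = 53.2 cm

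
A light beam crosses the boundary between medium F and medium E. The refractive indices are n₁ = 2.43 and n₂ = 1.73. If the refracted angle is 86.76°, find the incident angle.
sin θ₁ = (n₂/n₁)·sin θ₂ → θ₁ = 45.3°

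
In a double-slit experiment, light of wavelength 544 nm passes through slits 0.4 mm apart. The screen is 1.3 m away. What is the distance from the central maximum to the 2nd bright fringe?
y = mλL/d = 3.536 mm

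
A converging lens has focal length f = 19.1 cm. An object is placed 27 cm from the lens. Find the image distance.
1/di = 1/f − 1/do → di = 65.28 cm (real image)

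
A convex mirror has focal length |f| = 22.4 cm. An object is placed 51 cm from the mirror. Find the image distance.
f = −22.4 cm (convex); 1/di = 1/f − 1/do → di = -15.56 cm (virtual image, behind mirror)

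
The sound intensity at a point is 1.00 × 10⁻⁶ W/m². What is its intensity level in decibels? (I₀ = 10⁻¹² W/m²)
β = 10·log₁₀(I/I₀) = 60 dB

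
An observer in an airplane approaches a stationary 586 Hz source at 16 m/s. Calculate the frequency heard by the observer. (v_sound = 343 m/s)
f_obs = f·(v + v_o)/v = 613.3 Hz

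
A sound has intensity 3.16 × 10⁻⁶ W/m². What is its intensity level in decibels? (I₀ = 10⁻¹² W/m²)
β = 10·log₁₀(I/I₀) = 65 dB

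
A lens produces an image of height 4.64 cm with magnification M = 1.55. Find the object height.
ho = |hi|/|M| = 2.994 cm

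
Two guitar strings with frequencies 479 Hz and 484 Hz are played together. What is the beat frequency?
5 Hz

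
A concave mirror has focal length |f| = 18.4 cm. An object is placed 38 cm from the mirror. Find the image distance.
f = +18.4 cm (concave); 1/di = 1/f − 1/do → di = 35.67 cm (real image, in front of mirror)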